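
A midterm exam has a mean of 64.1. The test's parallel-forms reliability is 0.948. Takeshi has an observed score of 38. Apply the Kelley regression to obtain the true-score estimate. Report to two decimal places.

39.36

T̂ = ρX + (1 − ρ)μ
  = 0.948 × 38 + 0.052 × 64.1
  = 36.024 + 3.3332
  = 39.357
  ≈ 39.36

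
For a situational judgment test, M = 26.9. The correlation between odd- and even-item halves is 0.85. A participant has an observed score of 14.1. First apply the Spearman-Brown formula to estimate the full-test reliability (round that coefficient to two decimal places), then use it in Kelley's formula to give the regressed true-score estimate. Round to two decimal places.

15.12

Spearman-Brown: ρ = 2r/(1 + r) = 2(0.85)/(1 + 0.85) = 1.700/1.85 = 0.9189 → 0.92
T̂ = 0.92(14.1) + 0.08(26.9) = 12.972 + 2.152 = 15.124 → 15.12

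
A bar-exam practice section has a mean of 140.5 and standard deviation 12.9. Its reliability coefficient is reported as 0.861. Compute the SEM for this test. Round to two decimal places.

4.81

SEM = SD · √(1 − ρ) = 12.9 × √0.139 = 12.9 × 0.3728 = 4.809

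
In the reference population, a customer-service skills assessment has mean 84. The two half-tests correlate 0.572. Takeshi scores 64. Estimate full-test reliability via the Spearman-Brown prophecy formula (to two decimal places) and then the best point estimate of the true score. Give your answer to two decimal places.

69.40

Spearman-Brown: ρ = 2r/(1 + r) = 2(0.572)/(1 + 0.572) = 1.1440/1.572 = 0.7277 → 0.73
T̂ = ρX + (1 − ρ)μ
  = 0.73 × 64 + 0.27 × 84
  = 46.72 + 22.68
  = 69.400
  ≈ 69.40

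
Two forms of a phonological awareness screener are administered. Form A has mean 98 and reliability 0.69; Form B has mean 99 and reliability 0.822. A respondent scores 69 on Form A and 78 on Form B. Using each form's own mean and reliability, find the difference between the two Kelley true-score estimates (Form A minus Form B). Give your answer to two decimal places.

T̂_A = 0.69(69) + 0.31(98) = 77.9900
T̂_B = 0.822(78) + 0.178(99) = 81.7380
T̂_A − T̂_B = -3.7480

-3.75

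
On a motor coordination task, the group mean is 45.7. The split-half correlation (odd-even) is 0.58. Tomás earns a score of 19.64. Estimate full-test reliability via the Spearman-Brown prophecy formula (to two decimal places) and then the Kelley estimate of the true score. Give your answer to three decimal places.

26.676

Spearman-Brown: ρ = 2r/(1 + r) = 2(0.58)/(1 + 0.58) = 1.160/1.58 = 0.7342 → 0.73
Kelley's formula gives T̂ = 0.73·19.64 + 0.27·45.7 = 14.3372 + 12.339 = 26.6762.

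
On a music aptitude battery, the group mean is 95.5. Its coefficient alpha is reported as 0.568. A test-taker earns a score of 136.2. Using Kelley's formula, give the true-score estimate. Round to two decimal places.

Regress the observed score toward the mean by the unreliability: T̂ = 0.568·136.2 + 0.432·95.5 = 77.3616 + 41.2560 = 118.618.

118.62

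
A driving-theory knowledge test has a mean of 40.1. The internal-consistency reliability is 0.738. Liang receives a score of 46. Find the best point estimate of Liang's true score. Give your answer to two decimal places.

44.45

T̂ = 0.738(46) + 0.262(40.1) = 33.948 + 10.5062 = 44.454 → 44.45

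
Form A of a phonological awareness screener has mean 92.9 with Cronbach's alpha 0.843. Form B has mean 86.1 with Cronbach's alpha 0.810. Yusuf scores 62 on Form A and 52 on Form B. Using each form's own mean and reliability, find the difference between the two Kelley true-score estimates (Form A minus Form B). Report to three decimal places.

T̂_A = 0.843(62) + 0.157(92.9) = 66.85130
T̂_B = 0.810(52) + 0.190(86.1) = 58.47900
T̂_A − T̂_B = 8.37230

8.372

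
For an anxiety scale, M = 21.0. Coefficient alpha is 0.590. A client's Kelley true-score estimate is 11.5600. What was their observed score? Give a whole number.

5

T̂ = ρX + (1 − ρ)μ  ⇒  X = (T̂ − (1 − ρ)μ) / ρ
X = (11.5600 − 0.410 × 21.0) / 0.590 = (11.5600 − 8.6100) / 0.590 = 2.9500 / 0.590 = 5.00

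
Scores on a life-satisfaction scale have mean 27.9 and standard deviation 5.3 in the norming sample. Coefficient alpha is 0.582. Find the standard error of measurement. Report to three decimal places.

SEM = SD · √(1 − ρ) = 5.3 × √0.418 = 5.3 × 0.6465 = 3.4266

3.427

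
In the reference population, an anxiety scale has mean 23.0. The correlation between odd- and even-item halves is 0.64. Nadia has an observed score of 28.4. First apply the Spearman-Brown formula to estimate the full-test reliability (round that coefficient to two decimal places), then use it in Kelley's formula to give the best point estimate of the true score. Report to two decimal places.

Spearman-Brown: ρ = 2r/(1 + r) = 2(0.64)/(1 + 0.64) = 1.280/1.64 = 0.7805 → 0.78
T̂ = ρX + (1 − ρ)μ
  = 0.78 × 28.4 + 0.22 × 23.0
  = 22.152 + 5.060
  = 27.212
  ≈ 27.21

27.21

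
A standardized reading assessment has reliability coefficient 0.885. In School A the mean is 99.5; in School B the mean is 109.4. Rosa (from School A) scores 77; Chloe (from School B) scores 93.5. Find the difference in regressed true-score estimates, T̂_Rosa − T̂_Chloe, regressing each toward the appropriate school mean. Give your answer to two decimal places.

-15.74

T̂_Rosa = 0.885(77) + 0.115(99.5) = 79.5875
T̂_Chloe = 0.885(93.5) + 0.115(109.4) = 95.3285
Difference = 79.5875 − 95.3285 = -15.7410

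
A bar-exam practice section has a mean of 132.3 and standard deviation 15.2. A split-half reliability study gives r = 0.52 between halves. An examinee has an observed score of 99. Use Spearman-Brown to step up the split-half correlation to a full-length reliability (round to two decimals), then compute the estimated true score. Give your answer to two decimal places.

Spearman-Brown: ρ = 2r/(1 + r) = 2(0.52)/(1 + 0.52) = 1.040/1.52 = 0.6842 → 0.68
T̂ = ρX + (1 − ρ)μ
  = 0.68 × 99 + 0.32 × 132.3
  = 67.32 + 42.336
  = 109.656
  ≈ 109.66

109.66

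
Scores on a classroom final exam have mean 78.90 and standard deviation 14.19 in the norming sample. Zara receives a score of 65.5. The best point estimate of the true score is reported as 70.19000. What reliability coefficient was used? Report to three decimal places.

T̂ = ρX + (1 − ρ)μ  ⇒  T̂ − μ = ρ(X − μ)
ρ = (T̂ − μ)/(X − μ) = (70.19000 − 78.90) / (65.5 − 78.90) = -8.71000 / -13.40 = 0.65000

0.650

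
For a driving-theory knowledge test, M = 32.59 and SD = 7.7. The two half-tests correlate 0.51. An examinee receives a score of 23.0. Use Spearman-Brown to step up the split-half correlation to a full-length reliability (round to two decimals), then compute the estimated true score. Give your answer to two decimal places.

Spearman-Brown: ρ = 2r/(1 + r) = 2(0.51)/(1 + 0.51) = 1.020/1.51 = 0.6755 → 0.68
T̂ = ρX + (1 − ρ)μ
  = 0.68 × 23.0 + 0.32 × 32.59
  = 15.640 + 10.4288
  = 26.069
  ≈ 26.07

26.07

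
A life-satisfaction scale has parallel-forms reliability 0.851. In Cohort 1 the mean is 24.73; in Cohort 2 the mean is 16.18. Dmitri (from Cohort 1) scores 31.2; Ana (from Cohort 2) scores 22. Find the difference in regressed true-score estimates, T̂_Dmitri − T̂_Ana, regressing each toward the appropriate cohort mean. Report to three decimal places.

T̂_Dmitri = 0.851(31.2) + 0.149(24.73) = 30.23597
T̂_Ana = 0.851(22) + 0.149(16.18) = 21.13282
Difference = 30.23597 − 21.13282 = 9.10315

9.103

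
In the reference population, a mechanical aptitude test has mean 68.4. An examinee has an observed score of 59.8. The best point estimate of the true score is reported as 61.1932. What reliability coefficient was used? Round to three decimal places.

0.838

T̂ = ρX + (1 − ρ)μ  ⇒  T̂ − μ = ρ(X − μ)
ρ = (T̂ − μ)/(X − μ) = (61.1932 − 68.4) / (59.8 − 68.4) = -7.2068 / -8.6 = 0.83800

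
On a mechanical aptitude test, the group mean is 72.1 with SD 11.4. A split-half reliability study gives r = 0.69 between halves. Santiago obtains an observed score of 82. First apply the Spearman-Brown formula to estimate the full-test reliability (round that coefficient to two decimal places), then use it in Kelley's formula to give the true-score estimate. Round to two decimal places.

80.22

Spearman-Brown: ρ = 2r/(1 + r) = 2(0.69)/(1 + 0.69) = 1.380/1.69 = 0.8166 → 0.82
T̂ = ρX + (1 − ρ)μ
  = 0.82 × 82 + 0.18 × 72.1
  = 67.24 + 12.978
  = 80.218
  ≈ 80.22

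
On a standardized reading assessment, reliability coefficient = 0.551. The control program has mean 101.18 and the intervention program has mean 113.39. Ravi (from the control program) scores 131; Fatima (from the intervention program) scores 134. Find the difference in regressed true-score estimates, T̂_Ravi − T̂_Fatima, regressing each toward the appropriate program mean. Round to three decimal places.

-7.135

T̂_Ravi = 0.551(131) + 0.449(101.18) = 117.61082
T̂_Fatima = 0.551(134) + 0.449(113.39) = 124.74611
Difference = 117.61082 − 124.74611 = -7.13529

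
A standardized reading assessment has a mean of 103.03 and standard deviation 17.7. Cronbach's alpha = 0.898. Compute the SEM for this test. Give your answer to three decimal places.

5.653

SEM = SD · √(1 − ρ) = 17.7 × √0.102 = 17.7 × 0.3194 = 5.6529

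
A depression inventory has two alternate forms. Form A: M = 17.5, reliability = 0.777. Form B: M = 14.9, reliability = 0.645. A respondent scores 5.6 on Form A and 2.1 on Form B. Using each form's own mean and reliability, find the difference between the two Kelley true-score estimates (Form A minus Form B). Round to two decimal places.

T̂_A = 0.777(5.6) + 0.223(17.5) = 8.2537
T̂_B = 0.645(2.1) + 0.355(14.9) = 6.6440
T̂_A − T̂_B = 1.6097

1.61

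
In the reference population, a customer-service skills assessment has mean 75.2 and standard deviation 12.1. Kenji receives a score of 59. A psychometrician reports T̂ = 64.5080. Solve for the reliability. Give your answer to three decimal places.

T̂ = ρX + (1 − ρ)μ  ⇒  T̂ − μ = ρ(X − μ)
ρ = (T̂ − μ)/(X − μ) = (64.5080 − 75.2) / (59 − 75.2) = -10.6920 / -16.2 = 0.66000

0.660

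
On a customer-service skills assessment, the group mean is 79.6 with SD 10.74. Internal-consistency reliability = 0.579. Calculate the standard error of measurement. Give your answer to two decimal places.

SEM = SD · √(1 − ρ) = 10.74 × √0.421 = 10.74 × 0.6488 = 6.969

6.97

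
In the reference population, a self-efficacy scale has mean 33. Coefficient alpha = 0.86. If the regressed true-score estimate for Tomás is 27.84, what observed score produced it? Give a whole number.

27

T̂ = ρX + (1 − ρ)μ  ⇒  X = (T̂ − (1 − ρ)μ) / ρ
X = (27.84 − 0.14 × 33) / 0.86 = (27.84 − 4.62) / 0.86 = 23.22 / 0.86 = 27.00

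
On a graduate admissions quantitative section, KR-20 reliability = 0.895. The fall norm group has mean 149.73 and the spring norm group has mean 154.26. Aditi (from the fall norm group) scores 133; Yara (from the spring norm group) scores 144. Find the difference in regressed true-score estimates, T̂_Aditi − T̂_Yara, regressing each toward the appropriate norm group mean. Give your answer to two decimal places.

-10.32

T̂_Aditi = 0.895(133) + 0.105(149.73) = 134.7566
T̂_Yara = 0.895(144) + 0.105(154.26) = 145.0773
Difference = 134.7566 − 145.0773 = -10.3207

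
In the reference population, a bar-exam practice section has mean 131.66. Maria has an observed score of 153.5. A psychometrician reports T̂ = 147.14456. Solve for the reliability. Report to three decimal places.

0.709

T̂ = ρX + (1 − ρ)μ  ⇒  T̂ − μ = ρ(X − μ)
ρ = (T̂ − μ)/(X − μ) = (147.14456 − 131.66) / (153.5 − 131.66) = 15.48456 / 21.84 = 0.70900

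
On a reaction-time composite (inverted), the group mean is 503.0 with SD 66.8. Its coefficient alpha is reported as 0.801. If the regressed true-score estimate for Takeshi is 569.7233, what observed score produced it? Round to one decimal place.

T̂ = ρX + (1 − ρ)μ  ⇒  X = (T̂ − (1 − ρ)μ) / ρ
X = (569.7233 − 0.199 × 503.0) / 0.801 = (569.7233 − 100.0970) / 0.801 = 469.6263 / 0.801 = 586.300

586.3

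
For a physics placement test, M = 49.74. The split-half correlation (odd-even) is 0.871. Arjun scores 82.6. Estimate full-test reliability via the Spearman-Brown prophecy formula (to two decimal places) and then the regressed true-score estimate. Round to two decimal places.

80.30

Spearman-Brown: ρ = 2r/(1 + r) = 2(0.871)/(1 + 0.871) = 1.7420/1.871 = 0.9311 → 0.93
T̂ = 0.93(82.6) + 0.07(49.74) = 76.818 + 3.4818 = 80.300 → 80.30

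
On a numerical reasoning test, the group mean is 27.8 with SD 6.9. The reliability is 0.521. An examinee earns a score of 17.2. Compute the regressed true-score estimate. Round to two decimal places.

T̂ = 0.521(17.2) + 0.479(27.8) = 8.9612 + 13.3162 = 22.277 → 22.28

22.28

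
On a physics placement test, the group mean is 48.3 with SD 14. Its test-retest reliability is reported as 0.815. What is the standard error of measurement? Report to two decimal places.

6.02

SEM = SD · √(1 − ρ) = 14 × √0.185 = 14 × 0.4301 = 6.022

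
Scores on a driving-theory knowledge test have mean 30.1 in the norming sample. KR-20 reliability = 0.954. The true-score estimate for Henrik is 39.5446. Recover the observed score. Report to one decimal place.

40.0

T̂ = ρX + (1 − ρ)μ  ⇒  X = (T̂ − (1 − ρ)μ) / ρ
X = (39.5446 − 0.046 × 30.1) / 0.954 = (39.5446 − 1.3846) / 0.954 = 38.1600 / 0.954 = 40.000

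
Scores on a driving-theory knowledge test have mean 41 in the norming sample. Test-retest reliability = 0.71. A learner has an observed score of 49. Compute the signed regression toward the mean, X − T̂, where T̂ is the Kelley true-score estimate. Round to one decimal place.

T̂ = ρX + (1 − ρ)μ
  = 0.71 × 49 + 0.29 × 41
  = 34.79 + 11.89
  = 46.680
  ≈ 46.68
X − T̂ = 49 − 46.68 = 2.32 → 2.3

2.3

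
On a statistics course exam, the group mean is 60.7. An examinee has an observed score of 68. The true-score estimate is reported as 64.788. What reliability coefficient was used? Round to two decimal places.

0.56

T̂ = ρX + (1 − ρ)μ  ⇒  T̂ − μ = ρ(X − μ)
ρ = (T̂ − μ)/(X − μ) = (64.788 − 60.7) / (68 − 60.7) = 4.088 / 7.3 = 0.5600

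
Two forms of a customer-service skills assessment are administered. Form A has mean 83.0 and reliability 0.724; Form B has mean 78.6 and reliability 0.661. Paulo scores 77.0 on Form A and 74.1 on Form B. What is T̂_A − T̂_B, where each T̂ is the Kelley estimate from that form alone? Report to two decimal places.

T̂_A = 0.724(77.0) + 0.276(83.0) = 78.6560
T̂_B = 0.661(74.1) + 0.339(78.6) = 75.6255
T̂_A − T̂_B = 3.0305

3.03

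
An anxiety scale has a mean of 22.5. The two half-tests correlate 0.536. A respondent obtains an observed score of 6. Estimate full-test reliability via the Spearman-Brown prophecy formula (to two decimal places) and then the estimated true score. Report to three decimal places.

10.950

Spearman-Brown: ρ = 2r/(1 + r) = 2(0.536)/(1 + 0.536) = 1.0720/1.536 = 0.6979 → 0.70
T̂ = ρX + (1 − ρ)μ
  = 0.70 × 6 + 0.30 × 22.5
  = 4.20 + 6.750
  = 10.9500
  ≈ 10.950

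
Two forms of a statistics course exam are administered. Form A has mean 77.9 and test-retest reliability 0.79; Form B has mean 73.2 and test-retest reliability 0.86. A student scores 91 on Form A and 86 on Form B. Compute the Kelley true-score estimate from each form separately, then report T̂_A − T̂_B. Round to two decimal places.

T̂_A = 0.79(91) + 0.21(77.9) = 88.2490
T̂_B = 0.86(86) + 0.14(73.2) = 84.2080
T̂_A − T̂_B = 4.0410

4.04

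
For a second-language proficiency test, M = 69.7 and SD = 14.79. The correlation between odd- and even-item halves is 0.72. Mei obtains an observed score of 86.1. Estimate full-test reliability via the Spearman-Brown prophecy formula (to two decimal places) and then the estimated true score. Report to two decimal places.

83.48

Spearman-Brown: ρ = 2r/(1 + r) = 2(0.72)/(1 + 0.72) = 1.440/1.72 = 0.8372 → 0.84
Regress the observed score toward the mean by the unreliability: T̂ = 0.84·86.1 + 0.16·69.7 = 72.324 + 11.152 = 83.476.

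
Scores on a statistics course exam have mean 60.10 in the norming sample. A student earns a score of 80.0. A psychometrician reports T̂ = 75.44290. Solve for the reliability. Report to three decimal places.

0.771

T̂ = ρX + (1 − ρ)μ  ⇒  T̂ − μ = ρ(X − μ)
ρ = (T̂ − μ)/(X − μ) = (75.44290 − 60.10) / (80.0 − 60.10) = 15.34290 / 19.90 = 0.77100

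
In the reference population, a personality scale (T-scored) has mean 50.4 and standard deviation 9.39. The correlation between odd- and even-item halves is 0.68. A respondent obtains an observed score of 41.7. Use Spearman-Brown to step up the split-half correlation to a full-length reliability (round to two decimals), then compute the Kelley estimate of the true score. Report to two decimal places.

Spearman-Brown: ρ = 2r/(1 + r) = 2(0.68)/(1 + 0.68) = 1.360/1.68 = 0.8095 → 0.81
T̂ = ρX + (1 − ρ)μ
  = 0.81 × 41.7 + 0.19 × 50.4
  = 33.777 + 9.576
  = 43.353
  ≈ 43.35

43.35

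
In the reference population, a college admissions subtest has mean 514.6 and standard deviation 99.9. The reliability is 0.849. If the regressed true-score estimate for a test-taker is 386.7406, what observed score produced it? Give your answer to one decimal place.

364.0

T̂ = ρX + (1 − ρ)μ  ⇒  X = (T̂ − (1 − ρ)μ) / ρ
X = (386.7406 − 0.151 × 514.6) / 0.849 = (386.7406 − 77.7046) / 0.849 = 309.0360 / 0.849 = 364.000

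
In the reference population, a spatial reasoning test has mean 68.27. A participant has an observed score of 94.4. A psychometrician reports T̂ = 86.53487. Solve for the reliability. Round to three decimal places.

0.699

T̂ = ρX + (1 − ρ)μ  ⇒  T̂ − μ = ρ(X − μ)
ρ = (T̂ − μ)/(X − μ) = (86.53487 − 68.27) / (94.4 − 68.27) = 18.26487 / 26.13 = 0.69900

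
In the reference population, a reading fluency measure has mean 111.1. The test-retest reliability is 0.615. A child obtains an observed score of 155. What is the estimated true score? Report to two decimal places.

138.10

Kelley's formula gives T̂ = 0.615·155 + 0.385·111.1 = 95.325 + 42.7735 = 138.099.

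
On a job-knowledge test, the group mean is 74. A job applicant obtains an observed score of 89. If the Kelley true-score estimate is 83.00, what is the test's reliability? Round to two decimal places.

T̂ = ρX + (1 − ρ)μ  ⇒  T̂ − μ = ρ(X − μ)
ρ = (T̂ − μ)/(X − μ) = (83.00 − 74) / (89 − 74) = 9.00 / 15.0 = 0.6000

0.60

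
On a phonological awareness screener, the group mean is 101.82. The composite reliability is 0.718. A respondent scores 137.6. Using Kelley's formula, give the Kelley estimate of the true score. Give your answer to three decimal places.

127.510

Kelley's formula gives T̂ = 0.718·137.6 + 0.282·101.82 = 98.7968 + 28.71324 = 127.5100.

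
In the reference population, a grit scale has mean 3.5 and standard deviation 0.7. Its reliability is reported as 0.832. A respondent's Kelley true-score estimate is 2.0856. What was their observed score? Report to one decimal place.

T̂ = ρX + (1 − ρ)μ  ⇒  X = (T̂ − (1 − ρ)μ) / ρ
X = (2.0856 − 0.168 × 3.5) / 0.832 = (2.0856 − 0.5880) / 0.832 = 1.4976 / 0.832 = 1.800

1.8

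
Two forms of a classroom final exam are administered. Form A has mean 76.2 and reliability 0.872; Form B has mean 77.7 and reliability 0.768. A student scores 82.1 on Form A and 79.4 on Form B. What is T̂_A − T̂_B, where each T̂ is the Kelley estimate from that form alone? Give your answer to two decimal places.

T̂_A = 0.872(82.1) + 0.128(76.2) = 81.3448
T̂_B = 0.768(79.4) + 0.232(77.7) = 79.0056
T̂_A − T̂_B = 2.3392

2.34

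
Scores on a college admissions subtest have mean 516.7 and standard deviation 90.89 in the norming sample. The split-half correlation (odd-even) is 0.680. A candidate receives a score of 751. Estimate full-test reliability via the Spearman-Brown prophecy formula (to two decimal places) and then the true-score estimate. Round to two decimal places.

Spearman-Brown: ρ = 2r/(1 + r) = 2(0.680)/(1 + 0.680) = 1.3600/1.680 = 0.8095 → 0.81
T̂ = 0.81(751) + 0.19(516.7) = 608.31 + 98.173 = 706.483 → 706.48

706.48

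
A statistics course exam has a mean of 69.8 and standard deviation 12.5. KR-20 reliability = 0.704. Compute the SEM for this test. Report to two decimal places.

6.80

SEM = SD · √(1 − ρ) = 12.5 × √0.296 = 12.5 × 0.5441 = 6.801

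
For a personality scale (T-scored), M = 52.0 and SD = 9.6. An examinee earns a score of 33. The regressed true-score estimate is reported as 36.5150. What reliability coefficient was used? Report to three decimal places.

T̂ = ρX + (1 − ρ)μ  ⇒  T̂ − μ = ρ(X − μ)
ρ = (T̂ − μ)/(X − μ) = (36.5150 − 52.0) / (33 − 52.0) = -15.4850 / -19.0 = 0.81500

0.815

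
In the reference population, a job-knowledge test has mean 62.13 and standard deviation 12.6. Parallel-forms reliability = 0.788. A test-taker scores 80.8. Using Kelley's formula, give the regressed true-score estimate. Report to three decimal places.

76.842

Weight the observed score by reliability and the mean by (1 − reliability): T̂ = 0.788·80.8 + 0.212·62.13 = 63.6704 + 13.17156 = 76.8420.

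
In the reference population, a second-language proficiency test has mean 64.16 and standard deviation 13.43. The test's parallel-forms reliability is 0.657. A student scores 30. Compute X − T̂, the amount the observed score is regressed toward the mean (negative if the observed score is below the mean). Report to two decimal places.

-11.72

T̂ = 0.657(30) + 0.343(64.16) = 19.710 + 22.00688 = 41.7169 → 41.717
X − T̂ = 30 − 41.717 = -11.717 → -11.72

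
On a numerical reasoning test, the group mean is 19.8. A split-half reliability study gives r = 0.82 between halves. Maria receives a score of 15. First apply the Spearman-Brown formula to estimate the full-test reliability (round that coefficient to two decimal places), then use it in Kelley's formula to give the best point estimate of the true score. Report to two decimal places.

Spearman-Brown: ρ = 2r/(1 + r) = 2(0.82)/(1 + 0.82) = 1.640/1.82 = 0.9011 → 0.90
Weight the observed score by reliability and the mean by (1 − reliability): T̂ = 0.90·15 + 0.10·19.8 = 13.50 + 1.980 = 15.480.

15.48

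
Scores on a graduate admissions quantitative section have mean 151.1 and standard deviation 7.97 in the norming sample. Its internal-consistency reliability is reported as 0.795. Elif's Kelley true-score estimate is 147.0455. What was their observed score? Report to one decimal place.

T̂ = ρX + (1 − ρ)μ  ⇒  X = (T̂ − (1 − ρ)μ) / ρ
X = (147.0455 − 0.205 × 151.1) / 0.795 = (147.0455 − 30.9755) / 0.795 = 116.0700 / 0.795 = 146.000

146.0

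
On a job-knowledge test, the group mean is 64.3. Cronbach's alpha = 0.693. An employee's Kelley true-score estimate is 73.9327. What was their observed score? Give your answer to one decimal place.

T̂ = ρX + (1 − ρ)μ  ⇒  X = (T̂ − (1 − ρ)μ) / ρ
X = (73.9327 − 0.307 × 64.3) / 0.693 = (73.9327 − 19.7401) / 0.693 = 54.1926 / 0.693 = 78.200

78.2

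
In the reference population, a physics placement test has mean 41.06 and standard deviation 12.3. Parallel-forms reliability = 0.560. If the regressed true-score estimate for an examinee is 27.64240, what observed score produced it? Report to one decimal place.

T̂ = ρX + (1 − ρ)μ  ⇒  X = (T̂ − (1 − ρ)μ) / ρ
X = (27.64240 − 0.440 × 41.06) / 0.560 = (27.64240 − 18.06640) / 0.560 = 9.57600 / 0.560 = 17.100

17.1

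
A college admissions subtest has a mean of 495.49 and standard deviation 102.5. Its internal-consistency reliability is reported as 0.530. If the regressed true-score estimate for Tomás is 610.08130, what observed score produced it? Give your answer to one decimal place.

T̂ = ρX + (1 − ρ)μ  ⇒  X = (T̂ − (1 − ρ)μ) / ρ
X = (610.08130 − 0.470 × 495.49) / 0.530 = (610.08130 − 232.88030) / 0.530 = 377.20100 / 0.530 = 711.700

711.7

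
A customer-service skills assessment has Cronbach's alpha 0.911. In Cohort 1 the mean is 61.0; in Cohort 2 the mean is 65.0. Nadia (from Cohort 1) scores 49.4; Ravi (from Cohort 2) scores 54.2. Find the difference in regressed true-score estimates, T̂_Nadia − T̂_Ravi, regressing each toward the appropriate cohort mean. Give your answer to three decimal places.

T̂_Nadia = 0.911(49.4) + 0.089(61.0) = 50.43240
T̂_Ravi = 0.911(54.2) + 0.089(65.0) = 55.16120
Difference = 50.43240 − 55.16120 = -4.72880

-4.729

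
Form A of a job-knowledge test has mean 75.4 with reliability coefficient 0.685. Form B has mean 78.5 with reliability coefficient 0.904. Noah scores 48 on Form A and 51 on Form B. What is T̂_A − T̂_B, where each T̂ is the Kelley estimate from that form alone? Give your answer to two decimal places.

T̂_A = 0.685(48) + 0.315(75.4) = 56.6310
T̂_B = 0.904(51) + 0.096(78.5) = 53.6400
T̂_A − T̂_B = 2.9910

2.99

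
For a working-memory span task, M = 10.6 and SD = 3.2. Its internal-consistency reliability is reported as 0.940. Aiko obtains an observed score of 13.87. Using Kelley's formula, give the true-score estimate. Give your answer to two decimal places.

13.67

T̂ = 0.940(13.87) + 0.060(10.6) = 13.03780 + 0.6360 = 13.674 → 13.67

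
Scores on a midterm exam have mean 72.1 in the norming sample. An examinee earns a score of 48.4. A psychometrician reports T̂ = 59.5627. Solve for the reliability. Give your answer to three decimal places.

0.529

T̂ = ρX + (1 − ρ)μ  ⇒  T̂ − μ = ρ(X − μ)
ρ = (T̂ − μ)/(X − μ) = (59.5627 − 72.1) / (48.4 − 72.1) = -12.5373 / -23.7 = 0.52900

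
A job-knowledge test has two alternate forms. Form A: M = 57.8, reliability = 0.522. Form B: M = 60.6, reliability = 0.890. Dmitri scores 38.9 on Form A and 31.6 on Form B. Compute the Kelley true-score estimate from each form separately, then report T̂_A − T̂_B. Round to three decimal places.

T̂_A = 0.522(38.9) + 0.478(57.8) = 47.93420
T̂_B = 0.890(31.6) + 0.110(60.6) = 34.79000
T̂_A − T̂_B = 13.14420

13.144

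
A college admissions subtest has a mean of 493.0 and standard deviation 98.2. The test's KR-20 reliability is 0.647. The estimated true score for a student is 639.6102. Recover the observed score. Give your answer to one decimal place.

T̂ = ρX + (1 − ρ)μ  ⇒  X = (T̂ − (1 − ρ)μ) / ρ
X = (639.6102 − 0.353 × 493.0) / 0.647 = (639.6102 − 174.0290) / 0.647 = 465.5812 / 0.647 = 719.600

719.6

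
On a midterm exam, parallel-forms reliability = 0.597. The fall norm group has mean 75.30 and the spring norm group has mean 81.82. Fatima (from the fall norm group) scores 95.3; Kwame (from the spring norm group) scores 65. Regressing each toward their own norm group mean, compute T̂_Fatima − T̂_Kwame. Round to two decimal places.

15.46

T̂_Fatima = 0.597(95.3) + 0.403(75.30) = 87.2400
T̂_Kwame = 0.597(65) + 0.403(81.82) = 71.7785
Difference = 87.2400 − 71.7785 = 15.4615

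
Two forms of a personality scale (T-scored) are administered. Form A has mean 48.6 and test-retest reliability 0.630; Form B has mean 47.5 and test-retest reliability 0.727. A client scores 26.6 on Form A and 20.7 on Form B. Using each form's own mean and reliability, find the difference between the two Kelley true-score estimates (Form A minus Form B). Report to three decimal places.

6.724

T̂_A = 0.630(26.6) + 0.370(48.6) = 34.74000
T̂_B = 0.727(20.7) + 0.273(47.5) = 28.01640
T̂_A − T̂_B = 6.72360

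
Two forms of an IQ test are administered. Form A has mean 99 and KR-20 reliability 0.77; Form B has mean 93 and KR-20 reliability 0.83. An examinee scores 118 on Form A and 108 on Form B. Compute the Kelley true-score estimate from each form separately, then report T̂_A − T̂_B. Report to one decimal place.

T̂_A = 0.77(118) + 0.23(99) = 113.630
T̂_B = 0.83(108) + 0.17(93) = 105.450
T̂_A − T̂_B = 8.180

8.2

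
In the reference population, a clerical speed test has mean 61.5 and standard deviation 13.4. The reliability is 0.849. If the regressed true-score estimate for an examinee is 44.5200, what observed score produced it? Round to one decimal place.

41.5

T̂ = ρX + (1 − ρ)μ  ⇒  X = (T̂ − (1 − ρ)μ) / ρ
X = (44.5200 − 0.151 × 61.5) / 0.849 = (44.5200 − 9.2865) / 0.849 = 35.2335 / 0.849 = 41.500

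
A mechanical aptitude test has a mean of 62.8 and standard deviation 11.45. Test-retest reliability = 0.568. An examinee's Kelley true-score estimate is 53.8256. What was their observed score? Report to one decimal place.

T̂ = ρX + (1 − ρ)μ  ⇒  X = (T̂ − (1 − ρ)μ) / ρ
X = (53.8256 − 0.432 × 62.8) / 0.568 = (53.8256 − 27.1296) / 0.568 = 26.6960 / 0.568 = 47.000

47.0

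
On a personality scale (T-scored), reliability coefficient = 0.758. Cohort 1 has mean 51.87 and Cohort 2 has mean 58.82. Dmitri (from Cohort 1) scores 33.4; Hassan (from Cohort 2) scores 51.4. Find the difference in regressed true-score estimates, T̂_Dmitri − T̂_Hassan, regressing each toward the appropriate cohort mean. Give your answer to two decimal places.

-15.33

T̂_Dmitri = 0.758(33.4) + 0.242(51.87) = 37.8697
T̂_Hassan = 0.758(51.4) + 0.242(58.82) = 53.1956
Difference = 37.8697 − 53.1956 = -15.3259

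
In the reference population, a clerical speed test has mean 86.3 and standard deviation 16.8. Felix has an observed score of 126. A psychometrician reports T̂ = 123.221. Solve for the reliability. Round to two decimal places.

T̂ = ρX + (1 − ρ)μ  ⇒  T̂ − μ = ρ(X − μ)
ρ = (T̂ − μ)/(X − μ) = (123.221 − 86.3) / (126 − 86.3) = 36.921 / 39.7 = 0.9300

0.93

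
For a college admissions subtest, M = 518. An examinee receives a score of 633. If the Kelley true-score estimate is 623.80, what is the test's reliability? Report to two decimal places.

T̂ = ρX + (1 − ρ)μ  ⇒  T̂ − μ = ρ(X − μ)
ρ = (T̂ − μ)/(X − μ) = (623.80 − 518) / (633 − 518) = 105.80 / 115.0 = 0.9200

0.92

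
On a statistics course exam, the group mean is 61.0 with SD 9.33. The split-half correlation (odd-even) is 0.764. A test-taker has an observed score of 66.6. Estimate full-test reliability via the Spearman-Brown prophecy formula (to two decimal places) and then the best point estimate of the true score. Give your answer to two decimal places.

Spearman-Brown: ρ = 2r/(1 + r) = 2(0.764)/(1 + 0.764) = 1.5280/1.764 = 0.8662 → 0.87
Regress the observed score toward the mean by the unreliability: T̂ = 0.87·66.6 + 0.13·61.0 = 57.942 + 7.930 = 65.872.

65.87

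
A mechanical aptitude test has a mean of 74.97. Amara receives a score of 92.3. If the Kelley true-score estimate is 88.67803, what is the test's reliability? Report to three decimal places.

T̂ = ρX + (1 − ρ)μ  ⇒  T̂ − μ = ρ(X − μ)
ρ = (T̂ − μ)/(X − μ) = (88.67803 − 74.97) / (92.3 − 74.97) = 13.70803 / 17.33 = 0.79100

0.791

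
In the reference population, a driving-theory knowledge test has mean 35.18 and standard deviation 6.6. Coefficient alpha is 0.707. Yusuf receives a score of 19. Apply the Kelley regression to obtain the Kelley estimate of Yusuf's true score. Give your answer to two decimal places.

23.74

T̂ = 0.707(19) + 0.293(35.18) = 13.433 + 10.30774 = 23.741 → 23.74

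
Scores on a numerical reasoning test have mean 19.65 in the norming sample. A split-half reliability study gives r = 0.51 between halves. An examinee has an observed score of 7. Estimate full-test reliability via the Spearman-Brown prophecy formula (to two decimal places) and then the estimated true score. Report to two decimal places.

11.05

Spearman-Brown: ρ = 2r/(1 + r) = 2(0.51)/(1 + 0.51) = 1.020/1.51 = 0.6755 → 0.68
Regress the observed score toward the mean by the unreliability: T̂ = 0.68·7 + 0.32·19.65 = 4.76 + 6.2880 = 11.048.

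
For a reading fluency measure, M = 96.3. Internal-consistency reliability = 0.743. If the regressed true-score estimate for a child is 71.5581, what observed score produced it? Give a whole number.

63

T̂ = ρX + (1 − ρ)μ  ⇒  X = (T̂ − (1 − ρ)μ) / ρ
X = (71.5581 − 0.257 × 96.3) / 0.743 = (71.5581 − 24.7491) / 0.743 = 46.8090 / 0.743 = 63.00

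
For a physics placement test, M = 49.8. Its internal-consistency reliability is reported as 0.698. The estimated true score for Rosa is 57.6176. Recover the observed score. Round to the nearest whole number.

T̂ = ρX + (1 − ρ)μ  ⇒  X = (T̂ − (1 − ρ)μ) / ρ
X = (57.6176 − 0.302 × 49.8) / 0.698 = (57.6176 − 15.0396) / 0.698 = 42.5780 / 0.698 = 61.00

61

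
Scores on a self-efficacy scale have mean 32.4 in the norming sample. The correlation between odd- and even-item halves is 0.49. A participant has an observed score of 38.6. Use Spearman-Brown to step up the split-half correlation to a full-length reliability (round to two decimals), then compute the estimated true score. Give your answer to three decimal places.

Spearman-Brown: ρ = 2r/(1 + r) = 2(0.49)/(1 + 0.49) = 0.980/1.49 = 0.6577 → 0.66
T̂ = 0.66(38.6) + 0.34(32.4) = 25.476 + 11.016 = 36.4920 → 36.492

36.492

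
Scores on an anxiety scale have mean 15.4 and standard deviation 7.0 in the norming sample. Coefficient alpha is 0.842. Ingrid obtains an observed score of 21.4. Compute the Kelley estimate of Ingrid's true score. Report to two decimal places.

T̂ = 0.842(21.4) + 0.158(15.4) = 18.0188 + 2.4332 = 20.452 → 20.45

20.45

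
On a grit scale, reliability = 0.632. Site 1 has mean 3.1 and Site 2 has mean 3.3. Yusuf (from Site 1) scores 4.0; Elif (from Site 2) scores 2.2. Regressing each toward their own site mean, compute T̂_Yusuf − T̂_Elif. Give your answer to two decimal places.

T̂_Yusuf = 0.632(4.0) + 0.368(3.1) = 3.6688
T̂_Elif = 0.632(2.2) + 0.368(3.3) = 2.6048
Difference = 3.6688 − 2.6048 = 1.0640

1.06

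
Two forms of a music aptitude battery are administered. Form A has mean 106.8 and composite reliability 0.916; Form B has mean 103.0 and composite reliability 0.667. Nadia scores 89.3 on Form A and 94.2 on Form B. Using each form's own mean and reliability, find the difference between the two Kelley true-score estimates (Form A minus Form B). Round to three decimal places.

-6.360

T̂_A = 0.916(89.3) + 0.084(106.8) = 90.77000
T̂_B = 0.667(94.2) + 0.333(103.0) = 97.13040
T̂_A − T̂_B = -6.36040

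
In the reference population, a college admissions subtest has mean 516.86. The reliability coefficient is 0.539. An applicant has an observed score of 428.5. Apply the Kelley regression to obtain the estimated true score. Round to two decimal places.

469.23

T̂ = ρX + (1 − ρ)μ
  = 0.539 × 428.5 + 0.461 × 516.86
  = 230.9615 + 238.27246
  = 469.234
  ≈ 469.23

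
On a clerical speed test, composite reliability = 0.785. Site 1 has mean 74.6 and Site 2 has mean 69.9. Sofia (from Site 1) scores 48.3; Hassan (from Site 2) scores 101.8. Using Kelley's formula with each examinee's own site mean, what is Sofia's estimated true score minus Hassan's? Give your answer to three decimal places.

-40.987

T̂_Sofia = 0.785(48.3) + 0.215(74.6) = 53.95450
T̂_Hassan = 0.785(101.8) + 0.215(69.9) = 94.94150
Difference = 53.95450 − 94.94150 = -40.98700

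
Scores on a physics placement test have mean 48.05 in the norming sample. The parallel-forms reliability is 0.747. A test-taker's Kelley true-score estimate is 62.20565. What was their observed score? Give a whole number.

T̂ = ρX + (1 − ρ)μ  ⇒  X = (T̂ − (1 − ρ)μ) / ρ
X = (62.20565 − 0.253 × 48.05) / 0.747 = (62.20565 − 12.15665) / 0.747 = 50.04900 / 0.747 = 67.00

67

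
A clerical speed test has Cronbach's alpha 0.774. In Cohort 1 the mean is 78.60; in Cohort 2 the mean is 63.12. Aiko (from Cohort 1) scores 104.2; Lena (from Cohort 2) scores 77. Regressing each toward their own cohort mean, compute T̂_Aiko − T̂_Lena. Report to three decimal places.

T̂_Aiko = 0.774(104.2) + 0.226(78.60) = 98.41440
T̂_Lena = 0.774(77) + 0.226(63.12) = 73.86312
Difference = 98.41440 − 73.86312 = 24.55128

24.551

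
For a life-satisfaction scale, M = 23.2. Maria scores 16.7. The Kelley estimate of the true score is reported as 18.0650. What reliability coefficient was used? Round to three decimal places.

0.790

T̂ = ρX + (1 − ρ)μ  ⇒  T̂ − μ = ρ(X − μ)
ρ = (T̂ − μ)/(X − μ) = (18.0650 − 23.2) / (16.7 − 23.2) = -5.1350 / -6.5 = 0.79000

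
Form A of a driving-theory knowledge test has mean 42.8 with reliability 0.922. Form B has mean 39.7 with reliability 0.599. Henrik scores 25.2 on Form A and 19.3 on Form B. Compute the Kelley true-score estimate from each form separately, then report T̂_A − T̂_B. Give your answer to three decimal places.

T̂_A = 0.922(25.2) + 0.078(42.8) = 26.57280
T̂_B = 0.599(19.3) + 0.401(39.7) = 27.48040
T̂_A − T̂_B = -0.90760

-0.908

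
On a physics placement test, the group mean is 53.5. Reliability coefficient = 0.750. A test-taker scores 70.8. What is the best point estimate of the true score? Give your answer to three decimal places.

T̂ = 0.750(70.8) + 0.250(53.5) = 53.1000 + 13.3750 = 66.4750 → 66.475

66.475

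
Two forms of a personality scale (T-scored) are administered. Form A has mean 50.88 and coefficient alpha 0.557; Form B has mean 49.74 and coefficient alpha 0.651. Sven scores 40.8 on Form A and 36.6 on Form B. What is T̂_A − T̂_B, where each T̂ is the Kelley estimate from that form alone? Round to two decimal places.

4.08

T̂_A = 0.557(40.8) + 0.443(50.88) = 45.2654
T̂_B = 0.651(36.6) + 0.349(49.74) = 41.1859
T̂_A − T̂_B = 4.0796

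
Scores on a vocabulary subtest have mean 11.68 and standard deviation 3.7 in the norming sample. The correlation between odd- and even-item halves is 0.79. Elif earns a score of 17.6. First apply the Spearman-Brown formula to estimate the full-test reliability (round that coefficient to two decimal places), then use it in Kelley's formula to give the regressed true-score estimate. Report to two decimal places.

Spearman-Brown: ρ = 2r/(1 + r) = 2(0.79)/(1 + 0.79) = 1.580/1.79 = 0.8827 → 0.88
T̂ = 0.88(17.6) + 0.12(11.68) = 15.488 + 1.4016 = 16.890 → 16.89

16.89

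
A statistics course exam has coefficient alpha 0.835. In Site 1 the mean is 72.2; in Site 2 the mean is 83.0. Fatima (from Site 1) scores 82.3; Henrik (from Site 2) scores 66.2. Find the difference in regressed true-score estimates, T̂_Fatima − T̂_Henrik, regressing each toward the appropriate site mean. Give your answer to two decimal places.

T̂_Fatima = 0.835(82.3) + 0.165(72.2) = 80.6335
T̂_Henrik = 0.835(66.2) + 0.165(83.0) = 68.9720
Difference = 80.6335 − 68.9720 = 11.6615

11.66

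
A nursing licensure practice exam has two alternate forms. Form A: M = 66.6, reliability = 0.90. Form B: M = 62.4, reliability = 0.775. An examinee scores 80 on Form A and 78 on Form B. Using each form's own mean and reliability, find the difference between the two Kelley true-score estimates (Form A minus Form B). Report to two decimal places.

T̂_A = 0.90(80) + 0.10(66.6) = 78.6600
T̂_B = 0.775(78) + 0.225(62.4) = 74.4900
T̂_A − T̂_B = 4.1700

4.17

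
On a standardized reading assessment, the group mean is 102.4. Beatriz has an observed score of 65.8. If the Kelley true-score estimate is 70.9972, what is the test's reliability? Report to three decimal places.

0.858

T̂ = ρX + (1 − ρ)μ  ⇒  T̂ − μ = ρ(X − μ)
ρ = (T̂ − μ)/(X − μ) = (70.9972 − 102.4) / (65.8 − 102.4) = -31.4028 / -36.6 = 0.85800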